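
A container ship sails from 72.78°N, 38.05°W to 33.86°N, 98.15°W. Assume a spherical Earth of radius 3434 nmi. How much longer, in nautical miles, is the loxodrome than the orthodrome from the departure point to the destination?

93 nmi

Great circle: cos σ = sin φ₁ sin φ₂ + cos φ₁ cos φ₂ cos Δλ,  σ = 0.8570 rad → d_gc = 2942.8 nmi
Rhumb line: Δψ = -1.2590, q = Δφ/Δψ = 0.5395, d_rh = R√(Δφ²+q²Δλ²) = 3036.1 nmi
Excess = 3036.1 − 2942.8 = 93.3 ≈ 93 nmi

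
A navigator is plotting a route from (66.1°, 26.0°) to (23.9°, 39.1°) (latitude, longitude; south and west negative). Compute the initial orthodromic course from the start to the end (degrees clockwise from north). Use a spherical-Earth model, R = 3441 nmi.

162.3°

θ = atan2( sin Δλ·cos φ₂ ,  cos φ₁ sin φ₂ − sin φ₁ cos φ₂ cos Δλ )
  = atan2(+0.2072, -0.6500) = 162.32°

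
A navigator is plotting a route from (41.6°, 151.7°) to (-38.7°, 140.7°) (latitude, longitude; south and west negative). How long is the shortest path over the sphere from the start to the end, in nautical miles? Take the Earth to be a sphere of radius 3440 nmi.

4859 nmi

Haversine: a = sin²(Δφ/2)+cos φ₁ cos φ₂ sin²(Δλ/2) = 0.42112;  σ = 2·atan2(√a,√(1−a))
σ = 80.923° → d = Rσ = 3440·1.41237 = 4859 nmi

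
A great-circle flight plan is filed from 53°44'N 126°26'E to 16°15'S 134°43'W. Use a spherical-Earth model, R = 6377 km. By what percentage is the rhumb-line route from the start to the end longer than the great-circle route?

Great circle: σ = 1.8891 rad → d_gc = Rσ = 12047.0 km
Rhumb: Δφ = -1.2214, Δλ = +1.7253, Δψ = -1.4038, q = Δφ/Δψ = 0.8701 → d_rh = R√(Δφ²+q²Δλ²) = 12341.4 km
Excess = (12341.4 − 12047.0) / 12047.0 = 294.4 / 12047.0 = 2.44% ≈ 2.4%

2.4%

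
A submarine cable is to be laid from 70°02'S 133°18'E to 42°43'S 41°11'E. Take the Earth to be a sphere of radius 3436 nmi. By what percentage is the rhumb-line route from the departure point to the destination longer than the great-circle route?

Great circle: σ = 0.8914 rad → d_gc = Rσ = 3062.8 nmi
Rhumb: Δφ = +0.4768, Δλ = -1.6077, Δψ = +0.9110, q = Δφ/Δψ = 0.5233 → d_rh = R√(Δφ²+q²Δλ²) = 3322.9 nmi
Excess = (3322.9 − 3062.8) / 3062.8 = 260.1 / 3062.8 = 8.49% ≈ 8.5%

8.5%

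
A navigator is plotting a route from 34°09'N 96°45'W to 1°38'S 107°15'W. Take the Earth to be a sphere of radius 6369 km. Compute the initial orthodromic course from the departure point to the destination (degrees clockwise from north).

197.6°

θ = atan2( sin Δλ·cos φ₂ ,  cos φ₁ sin φ₂ − sin φ₁ cos φ₂ cos Δλ )
  = atan2(-0.1822, -0.5753) = 197.57°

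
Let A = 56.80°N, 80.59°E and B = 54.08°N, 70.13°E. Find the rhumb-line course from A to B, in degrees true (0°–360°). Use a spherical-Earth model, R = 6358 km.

245.4°

Meridional parts: M(φ₁)=+1.2103, M(φ₂)=+1.1266 → ΔM = -0.0837;  Δλ = -0.1826 rad
tan C = Δλ / ΔM = +2.1804 → C = 245.36°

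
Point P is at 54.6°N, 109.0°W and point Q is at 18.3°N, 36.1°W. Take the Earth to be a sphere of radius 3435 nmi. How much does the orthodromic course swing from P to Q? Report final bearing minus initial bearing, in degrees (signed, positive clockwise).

At departure: θ₁ = atan2(sin Δλ cos φ₂, cos φ₁ sin φ₂ − sin φ₁ cos φ₂ cos Δλ) = 92.88°
At arrival: θ₂ = atan2(sin Δλ cos φ₁, −cos φ₂ sin φ₁ + sin φ₂ cos φ₁ cos Δλ) = 142.46°
Δθ = θ₂ − θ₁ = +49.6°

+49.6°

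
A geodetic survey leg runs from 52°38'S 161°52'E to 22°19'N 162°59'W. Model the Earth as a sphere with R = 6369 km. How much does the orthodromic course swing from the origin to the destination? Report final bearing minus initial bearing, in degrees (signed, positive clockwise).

Initial bearing θ₁ = atan2(sin Δλ cos φ₂, cos φ₁ sin φ₂ − sin φ₁ cos φ₂ cos Δλ) = 32.64°
Final bearing θ₂ = (initial bearing from the destination back to the start) + 180° = 20.72°
Δθ = θ₂ − θ₁ = -11.9°

-11.9°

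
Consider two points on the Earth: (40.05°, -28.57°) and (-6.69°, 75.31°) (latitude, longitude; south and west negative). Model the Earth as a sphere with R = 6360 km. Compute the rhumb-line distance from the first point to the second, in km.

11870 km

Rhumb course C = atan2(Δλ, Δψ) with Δψ = ln[tan(π/4+φ₂/2)/tan(π/4+φ₁/2)] = -0.8811, Δλ = +1.8130 → C = 115.92°
d = R·|Δφ| / |cos C| = 6360·0.81577 / 0.43709 = 11870 km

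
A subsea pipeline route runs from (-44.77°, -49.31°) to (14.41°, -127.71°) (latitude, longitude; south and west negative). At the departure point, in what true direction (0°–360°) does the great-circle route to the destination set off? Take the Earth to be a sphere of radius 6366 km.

288.3°

N = sin Δλ·cos φ₂ = -0.9488;  D = cos φ₁ sin φ₂ − sin φ₁ cos φ₂ cos Δλ = +0.3138
initial course = atan2(N, D) = 288.30°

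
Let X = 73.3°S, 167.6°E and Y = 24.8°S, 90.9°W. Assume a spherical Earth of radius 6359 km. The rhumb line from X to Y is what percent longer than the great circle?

9.2%

Great circle: σ = 1.2135 rad → d_gc = Rσ = 7716.6 km
Rhumb: Δφ = +0.8465, Δλ = +1.7715, Δψ = +1.4718, q = Δφ/Δψ = 0.5751 → d_rh = R√(Δφ²+q²Δλ²) = 8423.2 km
Excess = (8423.2 − 7716.6) / 7716.6 = 706.6 / 7716.6 = 9.16% ≈ 9.2%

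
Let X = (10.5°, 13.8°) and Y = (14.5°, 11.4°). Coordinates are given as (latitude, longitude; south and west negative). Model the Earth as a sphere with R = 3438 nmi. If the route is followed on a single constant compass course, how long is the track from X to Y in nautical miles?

Rhumb course C = atan2(Δλ, Δψ) with Δψ = ln[tan(π/4+φ₂/2)/tan(π/4+φ₁/2)] = +0.0715, Δλ = -0.0419 → C = 329.64°
d = R·|Δφ| / |cos C| = 3438·0.06981 / 0.86291 = 278 nmi

278 nmi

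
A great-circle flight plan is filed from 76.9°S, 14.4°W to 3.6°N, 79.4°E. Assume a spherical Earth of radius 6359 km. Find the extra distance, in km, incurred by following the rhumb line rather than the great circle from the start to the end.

615 km

Great circle: cos σ = sin φ₁ sin φ₂ + cos φ₁ cos φ₂ cos Δλ,  σ = 1.6470 rad → d_gc = 10473.4 km
Rhumb line: Δψ = +2.2273, q = Δφ/Δψ = 0.6308, d_rh = R√(Δφ²+q²Δλ²) = 11088.2 km
Excess = 11088.2 − 10473.4 = 614.8 ≈ 615 km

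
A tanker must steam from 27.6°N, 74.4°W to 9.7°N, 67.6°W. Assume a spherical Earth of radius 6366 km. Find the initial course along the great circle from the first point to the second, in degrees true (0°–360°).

θ = atan2( sin Δλ·cos φ₂ ,  cos φ₁ sin φ₂ − sin φ₁ cos φ₂ cos Δλ )
  = atan2(+0.1167, -0.3041) = 159.01°

159.0°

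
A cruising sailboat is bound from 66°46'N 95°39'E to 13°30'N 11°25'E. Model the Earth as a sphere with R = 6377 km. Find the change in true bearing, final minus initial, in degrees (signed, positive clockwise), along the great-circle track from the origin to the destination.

At departure: θ₁ = atan2(sin Δλ cos φ₂, cos φ₁ sin φ₂ − sin φ₁ cos φ₂ cos Δλ) = 270.14°
At arrival: θ₂ = atan2(sin Δλ cos φ₁, −cos φ₂ sin φ₁ + sin φ₂ cos φ₁ cos Δλ) = 203.93°
Δθ = θ₂ − θ₁ = -66.2°

-66.2°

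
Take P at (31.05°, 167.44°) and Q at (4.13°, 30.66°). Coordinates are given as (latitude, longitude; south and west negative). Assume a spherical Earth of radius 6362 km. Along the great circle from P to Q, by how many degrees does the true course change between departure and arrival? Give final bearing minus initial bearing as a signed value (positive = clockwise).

Initial bearing θ₁ = atan2(sin Δλ cos φ₂, cos φ₁ sin φ₂ − sin φ₁ cos φ₂ cos Δλ) = 302.59°
Final bearing θ₂ = (initial bearing from the destination back to the start) + 180° = 226.36°
Δθ = θ₂ − θ₁ = -76.2°

-76.2°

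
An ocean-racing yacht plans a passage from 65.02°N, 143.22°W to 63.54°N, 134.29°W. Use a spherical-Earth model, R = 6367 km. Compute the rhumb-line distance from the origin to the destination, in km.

Δψ = ln[tan(π/4+φ₂/2)/tan(π/4+φ₁/2)] = -0.0595;  Δφ = -0.0258 rad,  Δλ = +0.1559 rad
q = Δφ/Δψ = 0.4339
d = R·√(Δφ² + q²Δλ²) = 6367·0.07239 = 461 km

461 km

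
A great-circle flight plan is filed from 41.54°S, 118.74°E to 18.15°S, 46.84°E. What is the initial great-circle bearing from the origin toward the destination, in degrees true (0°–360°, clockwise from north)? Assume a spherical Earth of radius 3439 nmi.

θ = atan2( sin Δλ·cos φ₂ ,  cos φ₁ sin φ₂ − sin φ₁ cos φ₂ cos Δλ )
  = atan2(-0.9032, -0.0374) = 267.63°

267.6°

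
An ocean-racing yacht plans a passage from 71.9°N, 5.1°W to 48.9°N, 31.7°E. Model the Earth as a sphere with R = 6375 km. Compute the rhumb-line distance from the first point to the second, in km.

Δψ = ln[tan(π/4+φ₂/2)/tan(π/4+φ₁/2)] = -0.8559;  Δφ = -0.4014 rad,  Δλ = +0.6423 rad
q = Δφ/Δψ = 0.4690
d = R·√(Δφ² + q²Δλ²) = 6375·0.50187 = 3199 km

3199 km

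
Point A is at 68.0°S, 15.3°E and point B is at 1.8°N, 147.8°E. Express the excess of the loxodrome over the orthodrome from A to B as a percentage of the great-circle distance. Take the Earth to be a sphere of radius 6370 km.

Great circle: σ = 1.8568 rad → d_gc = Rσ = 11827.5 km
Rhumb: Δφ = +1.2182, Δλ = +2.3126, Δψ = +1.6694, q = Δφ/Δψ = 0.7298 → d_rh = R√(Δφ²+q²Δλ²) = 13258.5 km
Excess = (13258.5 − 11827.5) / 11827.5 = 1431.0 / 11827.5 = 12.10% ≈ 12.1%

12.1%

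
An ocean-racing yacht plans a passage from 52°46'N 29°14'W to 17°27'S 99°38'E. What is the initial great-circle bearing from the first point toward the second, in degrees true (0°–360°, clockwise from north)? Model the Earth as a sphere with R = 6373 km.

θ = atan2( sin Δλ·cos φ₂ ,  cos φ₁ sin φ₂ − sin φ₁ cos φ₂ cos Δλ )
  = atan2(+0.7428, +0.2952) = 68.33°

68.3°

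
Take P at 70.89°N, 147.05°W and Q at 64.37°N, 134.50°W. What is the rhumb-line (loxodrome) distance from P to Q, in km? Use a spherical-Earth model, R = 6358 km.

895 km

Rhumb course C = atan2(Δλ, Δψ) with Δψ = ln[tan(π/4+φ₂/2)/tan(π/4+φ₁/2)] = -0.3011, Δλ = +0.2190 → C = 143.96°
d = R·|Δφ| / |cos C| = 6358·0.11380 / 0.80866 = 895 km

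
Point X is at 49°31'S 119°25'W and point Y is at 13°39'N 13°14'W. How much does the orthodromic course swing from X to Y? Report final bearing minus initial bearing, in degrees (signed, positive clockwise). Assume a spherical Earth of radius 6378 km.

Initial bearing θ₁ = atan2(sin Δλ cos φ₂, cos φ₁ sin φ₂ − sin φ₁ cos φ₂ cos Δλ) = 93.24°
Final bearing θ₂ = (initial bearing from the destination back to the start) + 180° = 41.84°
Δθ = θ₂ − θ₁ = -51.4°

-51.4°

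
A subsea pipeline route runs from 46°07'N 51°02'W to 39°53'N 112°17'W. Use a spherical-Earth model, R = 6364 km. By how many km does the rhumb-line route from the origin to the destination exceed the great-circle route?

117 km

Great circle: cos σ = sin φ₁ sin φ₂ + cos φ₁ cos φ₂ cos Δλ,  σ = 0.7699 rad → d_gc = 4899.33 km
Rhumb line: Δψ = -0.1490, q = Δφ/Δψ = 0.7304, d_rh = R√(Δφ²+q²Δλ²) = 5016.82 km
Excess = 5016.82 − 4899.33 = 117.49 ≈ 117 km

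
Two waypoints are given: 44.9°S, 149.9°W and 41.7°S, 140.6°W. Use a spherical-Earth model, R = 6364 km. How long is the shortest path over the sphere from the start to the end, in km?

cos σ = sin φ₁ sin φ₂ + cos φ₁ cos φ₂ cos Δλ
      = sin(-44.90°)sin(-41.70°) + cos(-44.90°)cos(-41.70°)cos(9.30°) = 0.9915
σ = 7.481° → d = Rσ = 6364·0.13056 = 831 km

831 km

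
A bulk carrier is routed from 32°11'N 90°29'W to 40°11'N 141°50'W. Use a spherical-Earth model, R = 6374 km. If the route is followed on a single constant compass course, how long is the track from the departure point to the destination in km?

Rhumb course C = atan2(Δλ, Δψ) with Δψ = ln[tan(π/4+φ₂/2)/tan(π/4+φ₁/2)] = +0.1733, Δλ = -0.8962 → C = 280.94°
d = R·|Δφ| / |cos C| = 6374·0.13963 / 0.18983 = 4688 km

4688 km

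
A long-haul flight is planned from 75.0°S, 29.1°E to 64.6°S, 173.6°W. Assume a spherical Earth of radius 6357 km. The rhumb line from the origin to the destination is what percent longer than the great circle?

Great circle: σ = 0.6917 rad → d_gc = Rσ = 4397.4 km
Rhumb: Δφ = +0.1815, Δλ = +2.7454, Δψ = +0.5375, q = Δφ/Δψ = 0.3377 → d_rh = R√(Δφ²+q²Δλ²) = 6005.3 km
Excess = (6005.3 − 4397.4) / 4397.4 = 1607.9 / 4397.4 = 36.56% ≈ 36.6%

36.6%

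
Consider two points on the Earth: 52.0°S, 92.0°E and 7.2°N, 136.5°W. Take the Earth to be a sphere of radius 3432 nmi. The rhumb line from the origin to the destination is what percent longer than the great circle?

6.8%

Great circle: σ = 2.0984 rad → d_gc = Rσ = 7201.8 nmi
Rhumb: Δφ = +1.0332, Δλ = +2.2951, Δψ = +1.1922, q = Δφ/Δψ = 0.8667 → d_rh = R√(Δφ²+q²Δλ²) = 7692.8 nmi
Excess = (7692.8 − 7201.8) / 7201.8 = 491.0 / 7201.8 = 6.82% ≈ 6.8%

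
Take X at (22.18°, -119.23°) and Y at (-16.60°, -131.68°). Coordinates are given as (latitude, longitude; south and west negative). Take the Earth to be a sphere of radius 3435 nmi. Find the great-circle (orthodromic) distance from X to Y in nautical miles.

2437 nmi

Haversine: a = sin²(Δφ/2)+cos φ₁ cos φ₂ sin²(Δλ/2) = 0.12066;  σ = 2·atan2(√a,√(1−a))
σ = 40.651° → d = Rσ = 3435·0.70950 = 2437 nmi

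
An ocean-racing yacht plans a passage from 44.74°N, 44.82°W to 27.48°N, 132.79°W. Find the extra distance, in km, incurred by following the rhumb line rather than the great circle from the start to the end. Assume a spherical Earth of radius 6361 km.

322 km

Great circle: cos σ = sin φ₁ sin φ₂ + cos φ₁ cos φ₂ cos Δλ,  σ = 1.2163 rad → d_gc = 7736.84 km
Rhumb line: Δψ = -0.3758, q = Δφ/Δψ = 0.8015, d_rh = R√(Δφ²+q²Δλ²) = 8059.30 km
Excess = 8059.30 − 7736.84 = 322.46 ≈ 322 km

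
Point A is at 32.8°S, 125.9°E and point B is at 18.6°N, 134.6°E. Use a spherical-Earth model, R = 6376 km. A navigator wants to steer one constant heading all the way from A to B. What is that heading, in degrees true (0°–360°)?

9.2°

Meridional parts: M(φ₁)=-0.6066, M(φ₂)=+0.3305 → ΔM = +0.9371;  Δλ = +0.1518 rad
tan C = Δλ / ΔM = +0.1620 → C = 9.20°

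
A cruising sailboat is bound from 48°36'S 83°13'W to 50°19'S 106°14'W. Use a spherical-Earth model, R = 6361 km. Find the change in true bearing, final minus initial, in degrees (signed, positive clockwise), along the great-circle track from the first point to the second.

+17.6°

At departure: θ₁ = atan2(sin Δλ cos φ₂, cos φ₁ sin φ₂ − sin φ₁ cos φ₂ cos Δλ) = 254.75°
At arrival: θ₂ = atan2(sin Δλ cos φ₁, −cos φ₂ sin φ₁ + sin φ₂ cos φ₁ cos Δλ) = 272.34°
Δθ = θ₂ − θ₁ = +17.6°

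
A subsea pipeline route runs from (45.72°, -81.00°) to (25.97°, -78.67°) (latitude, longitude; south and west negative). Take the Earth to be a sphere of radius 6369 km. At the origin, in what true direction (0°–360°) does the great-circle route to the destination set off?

173.8°

N = sin Δλ·cos φ₂ = +0.0365;  D = cos φ₁ sin φ₂ − sin φ₁ cos φ₂ cos Δλ = -0.3374
initial course = atan2(N, D) = 173.82°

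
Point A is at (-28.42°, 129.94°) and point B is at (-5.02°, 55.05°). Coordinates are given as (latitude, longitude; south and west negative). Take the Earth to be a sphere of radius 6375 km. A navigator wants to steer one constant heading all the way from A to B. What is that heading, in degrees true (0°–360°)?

Meridional parts: M(φ₁)=-0.5177, M(φ₂)=-0.0877 → ΔM = +0.4300;  Δλ = -1.3071 rad
tan C = Δλ / ΔM = -3.0398 → C = 288.21°

288.2°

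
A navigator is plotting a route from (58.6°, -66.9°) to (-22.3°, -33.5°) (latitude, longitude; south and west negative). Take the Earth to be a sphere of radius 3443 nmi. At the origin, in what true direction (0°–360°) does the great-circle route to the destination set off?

θ = atan2( sin Δλ·cos φ₂ ,  cos φ₁ sin φ₂ − sin φ₁ cos φ₂ cos Δλ )
  = atan2(+0.5093, -0.8570) = 149.28°

149.3°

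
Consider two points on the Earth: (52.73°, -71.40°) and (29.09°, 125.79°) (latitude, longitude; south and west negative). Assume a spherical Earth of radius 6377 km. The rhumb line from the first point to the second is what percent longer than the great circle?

Great circle: σ = 1.6897 rad → d_gc = Rσ = 10775.4 km
Rhumb: Δφ = -0.4126, Δλ = -2.8416, Δψ = -0.5560, q = Δφ/Δψ = 0.7421 → d_rh = R√(Δφ²+q²Δλ²) = 13702.5 km
Excess = (13702.5 − 10775.4) / 10775.4 = 2927.1 / 10775.4 = 27.16% ≈ 27.2%

27.2%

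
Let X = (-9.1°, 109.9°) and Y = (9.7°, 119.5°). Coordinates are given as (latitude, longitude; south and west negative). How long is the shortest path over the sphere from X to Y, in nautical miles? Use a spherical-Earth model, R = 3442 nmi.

1267 nmi

cos σ = sin φ₁ sin φ₂ + cos φ₁ cos φ₂ cos Δλ
      = sin(-9.10°)sin(9.70°) + cos(-9.10°)cos(9.70°)cos(9.60°) = 0.9330
σ = 21.090° → d = Rσ = 3442·0.36808 = 1267 nmi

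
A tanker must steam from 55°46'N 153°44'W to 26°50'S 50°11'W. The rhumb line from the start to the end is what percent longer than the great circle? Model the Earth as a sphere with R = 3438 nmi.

Great circle: σ = 2.0838 rad → d_gc = Rσ = 7164.1 nmi
Rhumb: Δφ = -1.4416, Δλ = +1.8073, Δψ = -1.6642, q = Δφ/Δψ = 0.8662 → d_rh = R√(Δφ²+q²Δλ²) = 7316.8 nmi
Excess = (7316.8 − 7164.1) / 7164.1 = 152.7 / 7164.1 = 2.13% ≈ 2.1%

2.1%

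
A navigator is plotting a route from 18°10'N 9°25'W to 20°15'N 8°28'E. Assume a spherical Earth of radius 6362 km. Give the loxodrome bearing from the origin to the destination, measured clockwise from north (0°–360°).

Δψ = ln[tan(π/4+φ₂/2)/tan(π/4+φ₁/2)] = +0.0385
Δλ = +0.3121 rad (taken the short way round)
course = atan2(Δλ, Δψ) = 82.97°

83.0°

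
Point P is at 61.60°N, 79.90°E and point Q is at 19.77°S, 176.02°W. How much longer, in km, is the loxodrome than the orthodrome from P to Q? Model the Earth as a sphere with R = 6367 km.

Great circle: cos σ = sin φ₁ sin φ₂ + cos φ₁ cos φ₂ cos Δλ,  σ = 1.9893 rad → d_gc = 12666.1 km
Rhumb line: Δψ = -1.7263, q = Δφ/Δψ = 0.8227, d_rh = R√(Δφ²+q²Δλ²) = 13126.1 km
Excess = 13126.1 − 12666.1 = 460.0 ≈ 460 km

460 km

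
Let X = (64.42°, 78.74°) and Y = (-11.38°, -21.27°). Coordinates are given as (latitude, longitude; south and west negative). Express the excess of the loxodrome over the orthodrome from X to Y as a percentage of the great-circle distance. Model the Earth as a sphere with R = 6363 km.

4.4%

Great circle: σ = 1.8251 rad → d_gc = Rσ = 11613.0 km
Rhumb: Δφ = -1.3230, Δλ = -1.7455, Δψ = -1.6827, q = Δφ/Δψ = 0.7862 → d_rh = R√(Δφ²+q²Δλ²) = 12129.1 km
Excess = (12129.1 − 11613.0) / 11613.0 = 516.1 / 11613.0 = 4.44% ≈ 4.4%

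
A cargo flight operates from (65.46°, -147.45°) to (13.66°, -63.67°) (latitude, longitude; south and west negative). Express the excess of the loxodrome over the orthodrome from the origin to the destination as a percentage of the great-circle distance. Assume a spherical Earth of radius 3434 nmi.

4.6%

Great circle: σ = 1.3093 rad → d_gc = Rσ = 4496.0 nmi
Rhumb: Δφ = -0.9041, Δλ = +1.4622, Δψ = -1.2849, q = Δφ/Δψ = 0.7036 → d_rh = R√(Δφ²+q²Δλ²) = 4703.3 nmi
Excess = (4703.3 − 4496.0) / 4496.0 = 207.3 / 4496.0 = 4.61% ≈ 4.6%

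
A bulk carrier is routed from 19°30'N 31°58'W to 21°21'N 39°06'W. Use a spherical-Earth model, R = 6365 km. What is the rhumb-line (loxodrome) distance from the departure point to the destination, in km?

770 km

Δψ = ln[tan(π/4+φ₂/2)/tan(π/4+φ₁/2)] = +0.0345;  Δφ = +0.0323 rad,  Δλ = -0.1245 rad
q = Δφ/Δψ = 0.9371
d = R·√(Δφ² + q²Δλ²) = 6365·0.12105 = 770 km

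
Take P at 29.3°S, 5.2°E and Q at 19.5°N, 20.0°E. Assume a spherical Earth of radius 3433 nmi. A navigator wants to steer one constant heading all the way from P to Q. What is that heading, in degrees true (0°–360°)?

16.3°

Meridional parts: M(φ₁)=-0.5352, M(φ₂)=+0.3471 → ΔM = +0.8824;  Δλ = +0.2583 rad
tan C = Δλ / ΔM = +0.2927 → C = 16.32°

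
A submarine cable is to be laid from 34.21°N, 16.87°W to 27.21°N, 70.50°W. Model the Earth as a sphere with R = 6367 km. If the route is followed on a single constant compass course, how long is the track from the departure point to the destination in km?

Rhumb course C = atan2(Δλ, Δψ) with Δψ = ln[tan(π/4+φ₂/2)/tan(π/4+φ₁/2)] = -0.1423, Δλ = -0.9360 → C = 261.36°
d = R·|Δφ| / |cos C| = 6367·0.12217 / 0.15025 = 5177 km

5177 km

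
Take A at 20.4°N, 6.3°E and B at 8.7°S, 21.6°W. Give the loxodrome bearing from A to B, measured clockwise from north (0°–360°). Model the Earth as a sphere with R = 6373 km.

Meridional parts: M(φ₁)=+0.3638, M(φ₂)=-0.1524 → ΔM = -0.5162;  Δλ = -0.4869 rad
tan C = Δλ / ΔM = +0.9432 → C = 223.33°

223.3°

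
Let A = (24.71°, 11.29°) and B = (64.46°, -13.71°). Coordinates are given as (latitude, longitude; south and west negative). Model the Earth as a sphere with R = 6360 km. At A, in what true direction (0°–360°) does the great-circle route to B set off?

N = sin Δλ·cos φ₂ = -0.1822;  D = cos φ₁ sin φ₂ − sin φ₁ cos φ₂ cos Δλ = +0.6563
initial course = atan2(N, D) = 344.48°

344.5°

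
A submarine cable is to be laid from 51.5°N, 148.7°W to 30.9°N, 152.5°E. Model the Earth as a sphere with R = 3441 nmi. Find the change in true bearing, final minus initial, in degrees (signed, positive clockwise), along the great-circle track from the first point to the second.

-41.3°

Initial bearing θ₁ = atan2(sin Δλ cos φ₂, cos φ₁ sin φ₂ − sin φ₁ cos φ₂ cos Δλ) = 267.80°
Final bearing θ₂ = (initial bearing from the destination back to the start) + 180° = 226.46°
Δθ = θ₂ − θ₁ = -41.3°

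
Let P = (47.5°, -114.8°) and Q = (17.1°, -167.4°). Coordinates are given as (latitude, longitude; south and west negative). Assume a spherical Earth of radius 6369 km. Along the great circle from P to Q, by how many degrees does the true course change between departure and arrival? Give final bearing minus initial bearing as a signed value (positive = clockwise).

At departure: θ₁ = atan2(sin Δλ cos φ₂, cos φ₁ sin φ₂ − sin φ₁ cos φ₂ cos Δλ) = 253.19°
At arrival: θ₂ = atan2(sin Δλ cos φ₁, −cos φ₂ sin φ₁ + sin φ₂ cos φ₁ cos Δλ) = 222.58°
Δθ = θ₂ − θ₁ = -30.6°

-30.6°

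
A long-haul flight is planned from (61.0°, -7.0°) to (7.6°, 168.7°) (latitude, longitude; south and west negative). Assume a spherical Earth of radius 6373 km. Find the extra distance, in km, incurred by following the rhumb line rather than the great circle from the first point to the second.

3693 km

Great circle: cos σ = sin φ₁ sin φ₂ + cos φ₁ cos φ₂ cos Δλ,  σ = 1.9428 rad → d_gc = 12381.7 km
Rhumb line: Δψ = -1.2194, q = Δφ/Δψ = 0.7643, d_rh = R√(Δφ²+q²Δλ²) = 16075.0 km
Excess = 16075.0 − 12381.7 = 3693.3 ≈ 3693 km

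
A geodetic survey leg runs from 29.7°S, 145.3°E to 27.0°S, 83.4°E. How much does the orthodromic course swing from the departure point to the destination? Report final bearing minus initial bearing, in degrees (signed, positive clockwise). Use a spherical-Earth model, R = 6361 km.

Initial bearing θ₁ = atan2(sin Δλ cos φ₂, cos φ₁ sin φ₂ − sin φ₁ cos φ₂ cos Δλ) = 256.66°
Final bearing θ₂ = (initial bearing from the destination back to the start) + 180° = 288.46°
Δθ = θ₂ − θ₁ = +31.8°

+31.8°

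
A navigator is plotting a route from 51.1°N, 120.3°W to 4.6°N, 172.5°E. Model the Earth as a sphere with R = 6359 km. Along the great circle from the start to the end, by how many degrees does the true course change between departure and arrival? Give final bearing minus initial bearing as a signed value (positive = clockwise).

-37.3°

At departure: θ₁ = atan2(sin Δλ cos φ₂, cos φ₁ sin φ₂ − sin φ₁ cos φ₂ cos Δλ) = 254.77°
At arrival: θ₂ = atan2(sin Δλ cos φ₁, −cos φ₂ sin φ₁ + sin φ₂ cos φ₁ cos Δλ) = 217.43°
Δθ = θ₂ − θ₁ = -37.3°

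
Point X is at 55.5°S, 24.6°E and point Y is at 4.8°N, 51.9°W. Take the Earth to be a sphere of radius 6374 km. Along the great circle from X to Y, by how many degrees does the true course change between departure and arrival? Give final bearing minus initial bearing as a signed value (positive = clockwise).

+42.6°

At departure: θ₁ = atan2(sin Δλ cos φ₂, cos φ₁ sin φ₂ − sin φ₁ cos φ₂ cos Δλ) = 283.86°
At arrival: θ₂ = atan2(sin Δλ cos φ₁, −cos φ₂ sin φ₁ + sin φ₂ cos φ₁ cos Δλ) = 326.51°
Δθ = θ₂ − θ₁ = +42.6°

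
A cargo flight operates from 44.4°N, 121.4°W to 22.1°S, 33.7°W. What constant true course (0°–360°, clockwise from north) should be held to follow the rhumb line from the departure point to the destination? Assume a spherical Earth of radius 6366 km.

Meridional parts: M(φ₁)=+0.8666, M(φ₂)=-0.3957 → ΔM = -1.2623;  Δλ = +1.5307 rad
tan C = Δλ / ΔM = -1.2126 → C = 129.51°

129.5°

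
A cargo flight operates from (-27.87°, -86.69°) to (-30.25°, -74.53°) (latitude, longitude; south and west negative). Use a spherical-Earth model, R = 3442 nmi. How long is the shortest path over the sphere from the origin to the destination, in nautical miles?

654 nmi

cos σ = sin φ₁ sin φ₂ + cos φ₁ cos φ₂ cos Δλ
      = sin(-27.87°)sin(-30.25°) + cos(-27.87°)cos(-30.25°)cos(12.16°) = 0.9820
σ = 10.886° → d = Rσ = 3442·0.19000 = 654 nmi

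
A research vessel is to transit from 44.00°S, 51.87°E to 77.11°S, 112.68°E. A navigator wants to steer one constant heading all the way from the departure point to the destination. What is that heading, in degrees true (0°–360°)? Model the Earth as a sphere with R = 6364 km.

Δψ = ln[tan(π/4+φ₂/2)/tan(π/4+φ₁/2)] = -1.3238
Δλ = +1.0613 rad (taken the short way round)
course = atan2(Δλ, Δψ) = 141.28°

141.3°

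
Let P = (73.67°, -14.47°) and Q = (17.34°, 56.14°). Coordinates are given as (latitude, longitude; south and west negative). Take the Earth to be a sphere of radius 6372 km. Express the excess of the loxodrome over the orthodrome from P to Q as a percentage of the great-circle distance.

3.8%

Great circle: σ = 1.1863 rad → d_gc = Rσ = 7558.9 km
Rhumb: Δφ = -0.9831, Δλ = +1.2324, Δψ = -1.6342, q = Δφ/Δψ = 0.6016 → d_rh = R√(Δφ²+q²Δλ²) = 7846.2 km
Excess = (7846.2 − 7558.9) / 7558.9 = 287.3 / 7558.9 = 3.80% ≈ 3.8%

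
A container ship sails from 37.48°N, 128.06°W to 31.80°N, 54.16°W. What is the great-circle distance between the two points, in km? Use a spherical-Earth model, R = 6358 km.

6602 km

cos σ = sin φ₁ sin φ₂ + cos φ₁ cos φ₂ cos Δλ
      = sin(37.48°)sin(31.80°) + cos(37.48°)cos(31.80°)cos(73.90°) = 0.5077
σ = 59.491° → d = Rσ = 6358·1.03831 = 6602 km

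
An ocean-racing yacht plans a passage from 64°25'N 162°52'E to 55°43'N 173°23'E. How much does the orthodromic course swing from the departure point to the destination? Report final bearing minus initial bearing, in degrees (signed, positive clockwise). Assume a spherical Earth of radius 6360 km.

+9.1°

At departure: θ₁ = atan2(sin Δλ cos φ₂, cos φ₁ sin φ₂ − sin φ₁ cos φ₂ cos Δλ) = 144.23°
At arrival: θ₂ = atan2(sin Δλ cos φ₁, −cos φ₂ sin φ₁ + sin φ₂ cos φ₁ cos Δλ) = 153.38°
Δθ = θ₂ − θ₁ = +9.1°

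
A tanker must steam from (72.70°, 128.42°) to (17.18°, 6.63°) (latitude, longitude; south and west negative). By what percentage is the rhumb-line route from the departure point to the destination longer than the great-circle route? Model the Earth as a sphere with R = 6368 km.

Great circle: σ = 1.4381 rad → d_gc = Rσ = 9157.6 km
Rhumb: Δφ = -0.9690, Δλ = -2.1256, Δψ = -1.5786, q = Δφ/Δψ = 0.6138 → d_rh = R√(Δφ²+q²Δλ²) = 10349.7 km
Excess = (10349.7 − 9157.6) / 9157.6 = 1192.1 / 9157.6 = 13.02% ≈ 13.0%

13.0%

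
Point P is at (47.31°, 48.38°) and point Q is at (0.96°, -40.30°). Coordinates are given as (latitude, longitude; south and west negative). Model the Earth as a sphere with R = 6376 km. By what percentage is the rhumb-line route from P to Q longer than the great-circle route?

2.4%

Great circle: σ = 1.5429 rad → d_gc = Rσ = 9837.3 km
Rhumb: Δφ = -0.8090, Δλ = -1.5478, Δψ = -0.9228, q = Δφ/Δψ = 0.8766 → d_rh = R√(Δφ²+q²Δλ²) = 10071.8 km
Excess = (10071.8 − 9837.3) / 9837.3 = 234.5 / 9837.3 = 2.38% ≈ 2.4%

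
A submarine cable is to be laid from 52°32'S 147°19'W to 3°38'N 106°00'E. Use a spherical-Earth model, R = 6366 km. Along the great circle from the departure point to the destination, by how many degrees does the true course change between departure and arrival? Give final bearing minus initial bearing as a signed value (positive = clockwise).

+64.5°

At departure: θ₁ = atan2(sin Δλ cos φ₂, cos φ₁ sin φ₂ − sin φ₁ cos φ₂ cos Δλ) = 258.83°
At arrival: θ₂ = atan2(sin Δλ cos φ₁, −cos φ₂ sin φ₁ + sin φ₂ cos φ₁ cos Δλ) = 323.28°
Δθ = θ₂ − θ₁ = +64.5°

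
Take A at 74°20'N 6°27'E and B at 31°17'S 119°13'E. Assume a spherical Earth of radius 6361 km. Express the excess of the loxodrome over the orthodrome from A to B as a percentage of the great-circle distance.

5.7%

Great circle: σ = 2.2010 rad → d_gc = Rσ = 14000.4 km
Rhumb: Δφ = -1.8434, Δλ = +1.9681, Δψ = -2.5589, q = Δφ/Δψ = 0.7204 → d_rh = R√(Δφ²+q²Δλ²) = 14792.7 km
Excess = (14792.7 − 14000.4) / 14000.4 = 792.3 / 14000.4 = 5.66% ≈ 5.7%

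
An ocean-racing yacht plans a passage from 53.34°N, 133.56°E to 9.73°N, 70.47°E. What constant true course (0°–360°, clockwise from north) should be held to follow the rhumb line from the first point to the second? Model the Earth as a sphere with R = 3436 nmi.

229.7°

Meridional parts: M(φ₁)=+1.1047, M(φ₂)=+0.1706 → ΔM = -0.9341;  Δλ = -1.1011 rad
tan C = Δλ / ΔM = +1.1788 → C = 229.69°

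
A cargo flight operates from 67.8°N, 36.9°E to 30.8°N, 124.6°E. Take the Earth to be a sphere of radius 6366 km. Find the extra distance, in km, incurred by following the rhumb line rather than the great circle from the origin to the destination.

445 km

Great circle: cos σ = sin φ₁ sin φ₂ + cos φ₁ cos φ₂ cos Δλ,  σ = 1.0620 rad → d_gc = 6760.81 km
Rhumb line: Δψ = -1.0632, q = Δφ/Δψ = 0.6074, d_rh = R√(Δφ²+q²Δλ²) = 7206.28 km
Excess = 7206.28 − 6760.81 = 445.47 ≈ 445 km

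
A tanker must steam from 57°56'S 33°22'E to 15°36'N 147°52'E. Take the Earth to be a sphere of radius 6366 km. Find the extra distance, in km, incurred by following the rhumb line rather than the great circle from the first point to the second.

581 km

Great circle: cos σ = sin φ₁ sin φ₂ + cos φ₁ cos φ₂ cos Δλ,  σ = 2.0263 rad → d_gc = 12899.6 km
Rhumb line: Δψ = +1.5227, q = Δφ/Δψ = 0.8429, d_rh = R√(Δφ²+q²Δλ²) = 13480.7 km
Excess = 13480.7 − 12899.6 = 581.1 ≈ 581 km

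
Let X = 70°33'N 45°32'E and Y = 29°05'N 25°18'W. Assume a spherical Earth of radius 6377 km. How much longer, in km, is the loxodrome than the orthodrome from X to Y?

262 km

Great circle: cos σ = sin φ₁ sin φ₂ + cos φ₁ cos φ₂ cos Δλ,  σ = 0.9838 rad → d_gc = 6273.5 km
Rhumb line: Δψ = -1.2329, q = Δφ/Δψ = 0.5870, d_rh = R√(Δφ²+q²Δλ²) = 6535.7 km
Excess = 6535.7 − 6273.5 = 262.2 ≈ 262 km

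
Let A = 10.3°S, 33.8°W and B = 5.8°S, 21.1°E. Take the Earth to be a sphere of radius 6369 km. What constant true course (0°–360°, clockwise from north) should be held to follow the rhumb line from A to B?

Δψ = ln[tan(π/4+φ₂/2)/tan(π/4+φ₁/2)] = +0.0793
Δλ = +0.9582 rad (taken the short way round)
course = atan2(Δλ, Δψ) = 85.27°

85.3°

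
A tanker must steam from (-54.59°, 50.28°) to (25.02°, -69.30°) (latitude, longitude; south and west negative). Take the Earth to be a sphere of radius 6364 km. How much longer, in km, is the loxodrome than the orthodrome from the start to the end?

Great circle: cos σ = sin φ₁ sin φ₂ + cos φ₁ cos φ₂ cos Δλ,  σ = 2.2192 rad → d_gc = 14122.8 km
Rhumb line: Δψ = +1.5931, q = Δφ/Δψ = 0.8722, d_rh = R√(Δφ²+q²Δλ²) = 14573.5 km
Excess = 14573.5 − 14122.8 = 450.7 ≈ 451 km

451 km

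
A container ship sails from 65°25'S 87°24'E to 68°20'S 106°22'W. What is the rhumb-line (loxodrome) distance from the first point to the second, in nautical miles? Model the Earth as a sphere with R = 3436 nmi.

Δψ = ln[tan(π/4+φ₂/2)/tan(π/4+φ₁/2)] = -0.1298;  Δφ = -0.0509 rad,  Δλ = +2.9013 rad
q = Δφ/Δψ = 0.3922
d = R·√(Δφ² + q²Δλ²) = 3436·1.13912 = 3914 nmi

3914 nmi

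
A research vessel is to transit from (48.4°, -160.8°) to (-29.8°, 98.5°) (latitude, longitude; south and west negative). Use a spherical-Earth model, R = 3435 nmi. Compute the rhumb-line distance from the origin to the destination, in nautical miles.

7185 nmi

Rhumb course C = atan2(Δλ, Δψ) with Δψ = ln[tan(π/4+φ₂/2)/tan(π/4+φ₁/2)] = -1.5132, Δλ = -1.7575 → C = 229.27°
d = R·|Δφ| / |cos C| = 3435·1.36485 / 0.65247 = 7185 nmi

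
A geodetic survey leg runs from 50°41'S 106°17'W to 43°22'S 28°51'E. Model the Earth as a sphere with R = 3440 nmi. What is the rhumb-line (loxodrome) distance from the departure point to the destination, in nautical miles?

5536 nmi

Rhumb course C = atan2(Δλ, Δψ) with Δψ = ln[tan(π/4+φ₂/2)/tan(π/4+φ₁/2)] = +0.1878, Δλ = +2.3585 → C = 85.45°
d = R·|Δφ| / |cos C| = 3440·0.12770 / 0.07936 = 5536 nmi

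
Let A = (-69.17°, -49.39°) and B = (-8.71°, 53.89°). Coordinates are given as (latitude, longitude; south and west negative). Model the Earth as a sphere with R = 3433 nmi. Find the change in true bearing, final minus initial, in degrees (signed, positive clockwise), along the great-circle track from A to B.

At departure: θ₁ = atan2(sin Δλ cos φ₂, cos φ₁ sin φ₂ − sin φ₁ cos φ₂ cos Δλ) = 105.46°
At arrival: θ₂ = atan2(sin Δλ cos φ₁, −cos φ₂ sin φ₁ + sin φ₂ cos φ₁ cos Δλ) = 20.29°
Δθ = θ₂ − θ₁ = -85.2°

-85.2°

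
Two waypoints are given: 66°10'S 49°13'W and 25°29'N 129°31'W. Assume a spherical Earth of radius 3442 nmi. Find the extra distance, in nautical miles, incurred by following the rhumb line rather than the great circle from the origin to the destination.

Great circle: cos σ = sin φ₁ sin φ₂ + cos φ₁ cos φ₂ cos Δλ,  σ = 1.9093 rad → d_gc = 6571.9 nmi
Rhumb line: Δψ = +2.0159, q = Δφ/Δψ = 0.7935, d_rh = R√(Δφ²+q²Δλ²) = 6705.6 nmi
Excess = 6705.6 − 6571.9 = 133.7 ≈ 134 nmi

134 nmi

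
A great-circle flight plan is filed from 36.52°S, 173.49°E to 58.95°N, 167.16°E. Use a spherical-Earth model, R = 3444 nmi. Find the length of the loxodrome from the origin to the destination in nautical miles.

5748 nmi

Δψ = ln[tan(π/4+φ₂/2)/tan(π/4+φ₁/2)] = +1.9664;  Δφ = +1.6663 rad,  Δλ = -0.1105 rad
q = Δφ/Δψ = 0.8474
d = R·√(Δφ² + q²Δλ²) = 3444·1.66889 = 5748 nmi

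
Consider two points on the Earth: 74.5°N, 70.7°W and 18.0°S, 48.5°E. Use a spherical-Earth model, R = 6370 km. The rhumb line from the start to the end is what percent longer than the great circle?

Great circle: σ = 2.0062 rad → d_gc = Rσ = 12779.5 km
Rhumb: Δφ = -1.6144, Δλ = +2.0804, Δψ = -2.3139, q = Δφ/Δψ = 0.6977 → d_rh = R√(Δφ²+q²Δλ²) = 13829.5 km
Excess = (13829.5 − 12779.5) / 12779.5 = 1050.0 / 12779.5 = 8.22% ≈ 8.2%

8.2%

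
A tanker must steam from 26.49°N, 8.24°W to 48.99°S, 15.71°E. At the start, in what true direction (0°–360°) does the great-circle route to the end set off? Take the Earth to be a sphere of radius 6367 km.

164.2°

N = sin Δλ·cos φ₂ = +0.2664;  D = cos φ₁ sin φ₂ − sin φ₁ cos φ₂ cos Δλ = -0.9429
initial course = atan2(N, D) = 164.22°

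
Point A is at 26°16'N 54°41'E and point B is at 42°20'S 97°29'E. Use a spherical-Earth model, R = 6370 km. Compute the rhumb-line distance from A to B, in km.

8809 km

Δψ = ln[tan(π/4+φ₂/2)/tan(π/4+φ₁/2)] = -1.2924;  Δφ = -1.1973 rad,  Δλ = +0.7470 rad
q = Δφ/Δψ = 0.9264
d = R·√(Δφ² + q²Δλ²) = 6370·1.38290 = 8809 km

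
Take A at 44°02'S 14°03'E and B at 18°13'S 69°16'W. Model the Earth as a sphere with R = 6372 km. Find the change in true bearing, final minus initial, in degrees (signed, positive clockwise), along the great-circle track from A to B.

+50.5°

At departure: θ₁ = atan2(sin Δλ cos φ₂, cos φ₁ sin φ₂ − sin φ₁ cos φ₂ cos Δλ) = 261.09°
At arrival: θ₂ = atan2(sin Δλ cos φ₁, −cos φ₂ sin φ₁ + sin φ₂ cos φ₁ cos Δλ) = 311.61°
Δθ = θ₂ − θ₁ = +50.5°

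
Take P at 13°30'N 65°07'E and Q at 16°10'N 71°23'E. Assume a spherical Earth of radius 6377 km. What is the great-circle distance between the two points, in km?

cos σ = sin φ₁ sin φ₂ + cos φ₁ cos φ₂ cos Δλ
      = sin(13.50°)sin(16.17°) + cos(13.50°)cos(16.17°)cos(6.27°) = 0.9933
σ = 6.618° → d = Rσ = 6377·0.11551 = 737 km

737 km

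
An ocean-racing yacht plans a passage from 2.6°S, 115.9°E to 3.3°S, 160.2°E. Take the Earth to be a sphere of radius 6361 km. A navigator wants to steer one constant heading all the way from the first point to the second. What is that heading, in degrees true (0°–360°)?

90.9°

Δψ = ln[tan(π/4+φ₂/2)/tan(π/4+φ₁/2)] = -0.0122
Δλ = +0.7732 rad (taken the short way round)
course = atan2(Δλ, Δψ) = 90.91°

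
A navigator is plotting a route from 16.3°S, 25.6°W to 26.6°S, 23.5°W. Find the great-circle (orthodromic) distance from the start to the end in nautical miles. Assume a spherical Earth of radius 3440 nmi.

629 nmi

cos σ = sin φ₁ sin φ₂ + cos φ₁ cos φ₂ cos Δλ
      = sin(-16.30°)sin(-26.60°) + cos(-16.30°)cos(-26.60°)cos(2.10°) = 0.9833
σ = 10.483° → d = Rσ = 3440·0.18296 = 629 nmi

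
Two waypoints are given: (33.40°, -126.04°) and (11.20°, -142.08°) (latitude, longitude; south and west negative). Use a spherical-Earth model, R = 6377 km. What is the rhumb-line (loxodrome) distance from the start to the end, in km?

2964 km

Δψ = ln[tan(π/4+φ₂/2)/tan(π/4+φ₁/2)] = -0.4223;  Δφ = -0.3875 rad,  Δλ = -0.2800 rad
q = Δφ/Δψ = 0.9174
d = R·√(Δφ² + q²Δλ²) = 6377·0.46486 = 2964 km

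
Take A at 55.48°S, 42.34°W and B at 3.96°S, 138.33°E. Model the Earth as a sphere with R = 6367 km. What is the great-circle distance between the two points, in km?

cos σ = sin φ₁ sin φ₂ + cos φ₁ cos φ₂ cos Δλ
      = sin(-55.48°)sin(-3.96°) + cos(-55.48°)cos(-3.96°)cos(-179.33°) = -0.5084
σ = 120.557° → d = Rσ = 6367·2.10412 = 13397 km

13397 km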